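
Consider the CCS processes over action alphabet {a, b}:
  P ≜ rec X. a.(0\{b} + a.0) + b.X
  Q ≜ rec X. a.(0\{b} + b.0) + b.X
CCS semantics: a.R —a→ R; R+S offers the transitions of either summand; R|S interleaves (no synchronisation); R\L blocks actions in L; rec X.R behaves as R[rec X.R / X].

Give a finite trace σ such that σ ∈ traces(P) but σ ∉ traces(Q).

Reachable graph of P (3 states):
  m0 = rec X. a.(0\{b} + a.0) + b.X has moves --a--▸ m1, --b--▸ m0
  m1 = 0\{b} + a.0 has moves --a--▸ m2
  m2 = 0 has moves ∅
Reachable graph of Q (3 states):
  n0 = rec X. a.(0\{b} + b.0) + b.X has moves --a--▸ n1, --b--▸ n0
  n1 = 0\{b} + b.0 has moves --b--▸ n2
  n2 = 0 has moves ∅
Run σ = ⟨aa⟩ on P: start {m0}
  after a @ step 1: {m1}
  after a @ step 2: {m2}
  — P admits the full trace.
Run σ = ⟨aa⟩ on Q: start {n0}
  after a @ step 1: {n1}
  after a @ step 2: ∅ (Q stuck)

aa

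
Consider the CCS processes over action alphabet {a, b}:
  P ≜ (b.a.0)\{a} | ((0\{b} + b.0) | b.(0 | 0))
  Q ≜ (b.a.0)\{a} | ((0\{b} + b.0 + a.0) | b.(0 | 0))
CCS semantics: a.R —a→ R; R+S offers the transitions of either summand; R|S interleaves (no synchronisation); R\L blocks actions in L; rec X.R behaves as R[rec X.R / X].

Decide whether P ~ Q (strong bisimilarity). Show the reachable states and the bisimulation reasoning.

NO

Reachable graph of P (8 states):
  p0 = (b.a.0)\{a} | ((0\{b} + b.0) | b.(0 | 0)) ⊢ -b-> p1, -b-> p2, -b-> p3
  p1 = (a.0)\{a} | ((0\{b} + b.0) | b.(0 | 0)) ⊢ -b-> p4, -b-> p5
  p2 = (b.a.0)\{a} | ((0\{b} + b.0) | (0 | 0)) ⊢ -b-> p4, -b-> p6
  p3 = (b.a.0)\{a} | (0 | b.(0 | 0)) ⊢ -b-> p5, -b-> p6
  p4 = (a.0)\{a} | ((0\{b} + b.0) | (0 | 0)) ⊢ -b-> p7
  p5 = (a.0)\{a} | (0 | b.(0 | 0)) ⊢ -b-> p7
  p6 = (b.a.0)\{a} | (0 | (0 | 0)) ⊢ -b-> p7
  p7 = (a.0)\{a} | (0 | (0 | 0)) ⊢ deadlocked
Reachable graph of Q (8 states):
  q0 = (b.a.0)\{a} | ((0\{b} + b.0 + a.0) | b.(0 | 0)) ⊢ -a-> q1, -b-> q1, -b-> q2, -b-> q3
  q1 = (b.a.0)\{a} | (0 | b.(0 | 0)) ⊢ -b-> q4, -b-> q5
  q2 = (a.0)\{a} | ((0\{b} + b.0 + a.0) | b.(0 | 0)) ⊢ -a-> q4, -b-> q4, -b-> q6
  q3 = (b.a.0)\{a} | ((0\{b} + b.0 + a.0) | (0 | 0)) ⊢ -a-> q5, -b-> q5, -b-> q6
  q4 = (a.0)\{a} | (0 | b.(0 | 0)) ⊢ -b-> q7
  q5 = (b.a.0)\{a} | (0 | (0 | 0)) ⊢ -b-> q7
  q6 = (a.0)\{a} | ((0\{b} + b.0 + a.0) | (0 | 0)) ⊢ -a-> q7, -b-> q7
  q7 = (a.0)\{a} | (0 | (0 | 0)) ⊢ deadlocked
Partition-refinement fixed point:
  B0 = {p0}
  B1 = {p1, p2, p3, q1}
  B2 = {p4, p5, p6, q4, q5}
  B3 = {p7, q7}
  B4 = {q0}
  B5 = {q2, q3}
  B6 = {q6}
p0 ∈ B0, q0 ∈ B4 → different blocks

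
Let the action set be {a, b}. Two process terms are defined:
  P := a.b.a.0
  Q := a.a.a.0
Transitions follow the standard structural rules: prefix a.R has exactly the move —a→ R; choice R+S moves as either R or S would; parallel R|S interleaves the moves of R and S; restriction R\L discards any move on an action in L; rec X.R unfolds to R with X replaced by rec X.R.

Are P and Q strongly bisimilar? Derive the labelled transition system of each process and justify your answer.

P's transition system — 4 states:
  s0 = a.b.a.0 → -a-> s1
  s1 = b.a.0 → -b-> s2
  s2 = a.0 → -a-> s3
  s3 = 0 → ∅
Q's transition system — 4 states:
  t0 = a.a.a.0 → -a-> t1
  t1 = a.a.0 → -a-> t2
  t2 = a.0 → -a-> t3
  t3 = 0 → ∅
Partition-refinement fixed point:
  B0 = {s0}
  B1 = {s1}
  B2 = {s2, t2}
  B3 = {s3, t3}
  B4 = {t0}
  B5 = {t1}
s0 ∈ B0, t0 ∈ B4 → different blocks

NO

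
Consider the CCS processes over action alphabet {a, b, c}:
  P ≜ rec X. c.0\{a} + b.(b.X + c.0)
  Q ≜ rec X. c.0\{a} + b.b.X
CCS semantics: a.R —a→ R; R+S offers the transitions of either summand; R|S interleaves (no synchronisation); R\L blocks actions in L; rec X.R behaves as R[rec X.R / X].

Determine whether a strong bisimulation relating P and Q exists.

P ≁ Q

LTS(P): 4 reachable states
  u0 = rec X. c.0\{a} + b.(b.X + c.0) → ··b··> u1, ··c··> u2
  u1 = b.(rec X. c.0\{a} + b.(b.X + c.0)) + c.0 → ··b··> u0, ··c··> u3
  u2 = 0\{a} → deadlocked
  u3 = 0 → deadlocked
LTS(Q): 3 reachable states
  v0 = rec X. c.0\{a} + b.b.X → ··b··> v1, ··c··> v2
  v1 = b.(rec X. c.0\{a} + b.b.X) → ··b··> v0
  v2 = 0\{a} → deadlocked
Partition-refinement fixed point:
  B0 = {u0, u1}
  B1 = {u2, u3, v2}
  B2 = {v0}
  B3 = {v1}
u0 ∈ B0, v0 ∈ B2 → different blocks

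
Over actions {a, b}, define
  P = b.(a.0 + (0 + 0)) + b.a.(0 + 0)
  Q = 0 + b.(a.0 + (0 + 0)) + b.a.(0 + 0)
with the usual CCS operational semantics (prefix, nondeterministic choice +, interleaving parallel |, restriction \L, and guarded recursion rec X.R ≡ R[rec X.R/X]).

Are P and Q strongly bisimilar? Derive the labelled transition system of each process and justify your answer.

LTS(P): 5 reachable states
  u0 = b.(a.0 + (0 + 0)) + b.a.(0 + 0) | ··b··> u1, ··b··> u2
  u1 = a.(0 + 0) | ··a··> u3
  u2 = a.0 + (0 + 0) | ··a··> u4
  u3 = 0 + 0 | ·
  u4 = 0 | ·
LTS(Q): 5 reachable states
  v0 = 0 + b.(a.0 + (0 + 0)) + b.a.(0 + 0) | ··b··> v1, ··b··> v2
  v1 = a.(0 + 0) | ··a··> v3
  v2 = a.0 + (0 + 0) | ··a··> v4
  v3 = 0 + 0 | ·
  v4 = 0 | ·
Bisimilarity quotient blocks:
  B0 = {u0, v0}
  B1 = {u1, u2, v1, v2}
  B2 = {u3, u4, v3, v4}
u0 ∈ B0, v0 ∈ B0 → same block

P ~ Q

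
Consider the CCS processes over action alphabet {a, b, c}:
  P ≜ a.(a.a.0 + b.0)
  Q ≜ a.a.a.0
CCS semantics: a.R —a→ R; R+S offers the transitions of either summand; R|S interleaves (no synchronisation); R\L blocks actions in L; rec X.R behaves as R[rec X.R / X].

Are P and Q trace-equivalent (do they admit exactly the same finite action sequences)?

LTS(P): 4 reachable states
  p0 = a.(a.a.0 + b.0) ⊢ =a=> p1
  p1 = a.a.0 + b.0 ⊢ =a=> p2, =b=> p3
  p2 = a.0 ⊢ =a=> p3
  p3 = 0 ⊢ deadlocked
LTS(Q): 4 reachable states
  q0 = a.a.a.0 ⊢ =a=> q1
  q1 = a.a.0 ⊢ =a=> q2
  q2 = a.0 ⊢ =a=> q3
  q3 = 0 ⊢ deadlocked
Trace ⟨ab⟩ through P, begin at {p0}:
  [1] a ⇒ {p1}
  [2] b ⇒ {p3}
  — P admits the full trace.
Trace ⟨ab⟩ through Q, begin at {q0}:
  [1] a ⇒ {q1}
  [2] b ⇒ no successor for Q

NO — witness ⟨ab⟩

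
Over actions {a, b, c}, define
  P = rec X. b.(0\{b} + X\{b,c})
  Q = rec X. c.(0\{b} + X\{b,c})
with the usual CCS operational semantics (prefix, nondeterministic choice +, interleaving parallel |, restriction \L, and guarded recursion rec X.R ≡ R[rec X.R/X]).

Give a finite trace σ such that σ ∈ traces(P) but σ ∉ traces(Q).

b

Reachable graph of P (2 states):
  s0 = rec X. b.(0\{b} + X\{b,c}) | —b→ s1
  s1 = 0\{b} + (rec X. b.(0\{b} + X\{b,c}))\{b,c} | ·
Reachable graph of Q (2 states):
  t0 = rec X. c.(0\{b} + X\{b,c}) | —c→ t1
  t1 = 0\{b} + (rec X. c.(0\{b} + X\{b,c}))\{b,c} | ·
Executing b from P (initial set {s0}):
  after b @ step 1: {s1}
  — P admits the full trace.
Executing b from Q (initial set {t0}):
  after b @ step 1: no successor for Q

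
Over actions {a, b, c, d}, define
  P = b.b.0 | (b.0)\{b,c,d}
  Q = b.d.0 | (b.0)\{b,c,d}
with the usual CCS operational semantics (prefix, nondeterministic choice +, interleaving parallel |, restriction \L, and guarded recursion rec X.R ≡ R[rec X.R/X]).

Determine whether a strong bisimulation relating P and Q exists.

LTS(P): 3 reachable states
  m0 = b.b.0 | (b.0)\{b,c,d} → --b--▸ m1
  m1 = b.0 | (b.0)\{b,c,d} → --b--▸ m2
  m2 = 0 | (b.0)\{b,c,d} → ·
LTS(Q): 3 reachable states
  n0 = b.d.0 | (b.0)\{b,c,d} → --b--▸ n1
  n1 = d.0 | (b.0)\{b,c,d} → --d--▸ n2
  n2 = 0 | (b.0)\{b,c,d} → ·
Bisimilarity quotient blocks:
  B0 = {m0}
  B1 = {m1}
  B2 = {m2, n2}
  B3 = {n0}
  B4 = {n1}
m0 ∈ B0, n0 ∈ B3 → different blocks

not bisimilar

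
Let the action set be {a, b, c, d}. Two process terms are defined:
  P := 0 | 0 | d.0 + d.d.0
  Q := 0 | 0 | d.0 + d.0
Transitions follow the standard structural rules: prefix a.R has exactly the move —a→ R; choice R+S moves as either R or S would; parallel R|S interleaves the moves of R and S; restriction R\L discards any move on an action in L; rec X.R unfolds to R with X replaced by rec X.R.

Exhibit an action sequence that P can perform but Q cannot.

dd

P's transition system — 4 states:
  s0 = 0 | 0 | d.0 + d.d.0 → --d--▸ s1, --d--▸ s2
  s1 = 0 | 0 | 0 → (no moves)
  s2 = d.0 → --d--▸ s3
  s3 = 0 → (no moves)
Q's transition system — 3 states:
  t0 = 0 | 0 | d.0 + d.0 → --d--▸ t1, --d--▸ t2
  t1 = 0 → (no moves)
  t2 = 0 | 0 | 0 → (no moves)
Trace ⟨dd⟩ through P, begin at {s0}:
  [1] d ⇒ {s1, s2}
  [2] d ⇒ {s3}
  ✓ P
Trace ⟨dd⟩ through Q, begin at {t0}:
  [1] d ⇒ {t1, t2}
  [2] d ⇒ ∅  — Q cannot continue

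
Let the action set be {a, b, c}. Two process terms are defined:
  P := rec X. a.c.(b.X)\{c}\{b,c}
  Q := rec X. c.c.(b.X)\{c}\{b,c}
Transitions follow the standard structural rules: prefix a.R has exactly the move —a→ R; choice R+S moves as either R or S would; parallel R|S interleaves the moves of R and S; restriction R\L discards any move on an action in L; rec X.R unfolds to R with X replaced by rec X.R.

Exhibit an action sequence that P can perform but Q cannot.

a

Reachable graph of P (3 states):
  m0 = rec X. a.c.(b.X)\{c}\{b,c} :: --a--▸ m1
  m1 = c.(b.(rec X. a.c.(b.X)\{c}\{b,c}))\{c}\{b,c} :: --c--▸ m2
  m2 = (b.(rec X. a.c.(b.X)\{c}\{b,c}))\{c}\{b,c} :: deadlocked
Reachable graph of Q (3 states):
  n0 = rec X. c.c.(b.X)\{c}\{b,c} :: --c--▸ n1
  n1 = c.(b.(rec X. c.c.(b.X)\{c}\{b,c}))\{c}\{b,c} :: --c--▸ n2
  n2 = (b.(rec X. c.c.(b.X)\{c}\{b,c}))\{c}\{b,c} :: deadlocked
Trace ⟨a⟩ through P, begin at {m0}:
  step 1 (a): {m1}
  ✓ P
Trace ⟨a⟩ through Q, begin at {n0}:
  step 1 (a): no successor for Q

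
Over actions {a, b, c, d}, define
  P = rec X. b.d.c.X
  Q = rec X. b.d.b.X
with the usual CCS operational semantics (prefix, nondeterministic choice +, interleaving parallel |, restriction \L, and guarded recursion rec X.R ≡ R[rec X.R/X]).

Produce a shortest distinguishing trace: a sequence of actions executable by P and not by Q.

P's transition system — 3 states:
  p0 = rec X. b.d.c.X ⊢ -b-> p1
  p1 = d.c.(rec X. b.d.c.X) ⊢ -d-> p2
  p2 = c.(rec X. b.d.c.X) ⊢ -c-> p0
Q's transition system — 3 states:
  q0 = rec X. b.d.b.X ⊢ -b-> q1
  q1 = d.b.(rec X. b.d.b.X) ⊢ -d-> q2
  q2 = b.(rec X. b.d.b.X) ⊢ -b-> q0
Run σ = ⟨bdc⟩ on P: start {p0}
  [1] b ⇒ {p1}
  [2] d ⇒ {p2}
  [3] c ⇒ {p0}
  P completes σ.
Run σ = ⟨bdc⟩ on Q: start {q0}
  [1] b ⇒ {q1}
  [2] d ⇒ {q2}
  [3] c ⇒ ∅  — Q cannot continue

bdc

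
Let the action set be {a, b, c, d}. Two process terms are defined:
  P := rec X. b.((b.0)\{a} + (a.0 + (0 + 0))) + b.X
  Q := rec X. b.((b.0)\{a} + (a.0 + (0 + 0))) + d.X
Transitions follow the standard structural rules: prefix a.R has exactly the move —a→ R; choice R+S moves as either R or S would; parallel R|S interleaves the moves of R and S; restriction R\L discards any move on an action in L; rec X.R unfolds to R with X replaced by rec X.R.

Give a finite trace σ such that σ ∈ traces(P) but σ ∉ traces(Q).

LTS(P): 4 reachable states
  s0 = rec X. b.((b.0)\{a} + (a.0 + (0 + 0))) + b.X :: -b-> s0, -b-> s1
  s1 = (b.0)\{a} + (a.0 + (0 + 0)) :: -a-> s2, -b-> s3
  s2 = 0 :: ∅
  s3 = 0\{a} :: ∅
LTS(Q): 4 reachable states
  t0 = rec X. b.((b.0)\{a} + (a.0 + (0 + 0))) + d.X :: -b-> t1, -d-> t0
  t1 = (b.0)\{a} + (a.0 + (0 + 0)) :: -a-> t2, -b-> t3
  t2 = 0 :: ∅
  t3 = 0\{a} :: ∅
Executing bba from P (initial set {s0}):
  [1] b ⇒ {s0, s1}
  [2] b ⇒ {s0, s1, s3}
  [3] a ⇒ {s2}
  P completes σ.
Executing bba from Q (initial set {t0}):
  [1] b ⇒ {t1}
  [2] b ⇒ {t3}
  [3] a ⇒ no successor for Q

bba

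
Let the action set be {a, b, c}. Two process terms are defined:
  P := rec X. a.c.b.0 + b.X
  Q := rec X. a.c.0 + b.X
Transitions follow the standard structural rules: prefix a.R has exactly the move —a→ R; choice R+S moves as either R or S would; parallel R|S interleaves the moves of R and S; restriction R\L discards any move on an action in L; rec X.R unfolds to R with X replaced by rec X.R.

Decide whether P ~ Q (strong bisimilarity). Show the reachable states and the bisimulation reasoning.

P's transition system — 4 states:
  p0 = rec X. a.c.b.0 + b.X :: --a--▸ p1, --b--▸ p0
  p1 = c.b.0 :: --c--▸ p2
  p2 = b.0 :: --b--▸ p3
  p3 = 0 :: ·
Q's transition system — 3 states:
  q0 = rec X. a.c.0 + b.X :: --a--▸ q1, --b--▸ q0
  q1 = c.0 :: --c--▸ q2
  q2 = 0 :: ·
Bisimilarity quotient blocks:
  B0 = {p0}
  B1 = {p1}
  B2 = {p2}
  B3 = {p3, q2}
  B4 = {q0}
  B5 = {q1}
p0 ∈ B0, q0 ∈ B4 → different blocks

P ≁ Q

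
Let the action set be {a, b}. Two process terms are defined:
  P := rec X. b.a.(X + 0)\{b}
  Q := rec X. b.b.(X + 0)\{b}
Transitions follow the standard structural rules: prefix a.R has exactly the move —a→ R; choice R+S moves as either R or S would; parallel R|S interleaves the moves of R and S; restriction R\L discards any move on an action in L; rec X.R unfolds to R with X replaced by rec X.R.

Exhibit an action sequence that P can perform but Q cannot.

ba

Reachable graph of P (3 states):
  p0 = rec X. b.a.(X + 0)\{b} → ··b··> p1
  p1 = a.((rec X. b.a.(X + 0)\{b}) + 0)\{b} → ··a··> p2
  p2 = ((rec X. b.a.(X + 0)\{b}) + 0)\{b} → ·
Reachable graph of Q (3 states):
  q0 = rec X. b.b.(X + 0)\{b} → ··b··> q1
  q1 = b.((rec X. b.b.(X + 0)\{b}) + 0)\{b} → ··b··> q2
  q2 = ((rec X. b.b.(X + 0)\{b}) + 0)\{b} → ·
Trace ⟨ba⟩ through P, begin at {p0}:
  after b @ step 1: {p1}
  after a @ step 2: {p2}
  P completes σ.
Trace ⟨ba⟩ through Q, begin at {q0}:
  after b @ step 1: {q1}
  after a @ step 2: no successor for Q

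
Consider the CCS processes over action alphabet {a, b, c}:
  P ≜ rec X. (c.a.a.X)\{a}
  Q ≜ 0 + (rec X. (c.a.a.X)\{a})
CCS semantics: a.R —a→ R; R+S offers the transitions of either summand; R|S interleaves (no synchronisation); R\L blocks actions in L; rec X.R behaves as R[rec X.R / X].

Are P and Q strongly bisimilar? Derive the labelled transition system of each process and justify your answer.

P's transition system — 2 states:
  u0 = rec X. (c.a.a.X)\{a} | --c--▸ u1
  u1 = (a.a.(rec X. (c.a.a.X)\{a}))\{a} | (no moves)
Q's transition system — 2 states:
  v0 = 0 + (rec X. (c.a.a.X)\{a}) | --c--▸ v1
  v1 = (a.a.(rec X. (c.a.a.X)\{a}))\{a} | (no moves)
Partition-refinement fixed point:
  B0 = {u0, v0}
  B1 = {u1, v1}
u0 ∈ B0, v0 ∈ B0 → same block

bisimilar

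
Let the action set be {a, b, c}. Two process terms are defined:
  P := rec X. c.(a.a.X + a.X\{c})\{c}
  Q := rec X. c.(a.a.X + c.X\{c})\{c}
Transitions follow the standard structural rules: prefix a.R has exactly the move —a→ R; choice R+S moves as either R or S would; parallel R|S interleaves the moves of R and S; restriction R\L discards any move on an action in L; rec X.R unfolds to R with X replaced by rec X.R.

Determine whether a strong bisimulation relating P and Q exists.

P's transition system — 5 states:
  s0 = rec X. c.(a.a.X + a.X\{c})\{c} → -c-> s1
  s1 = (a.a.(rec X. c.(a.a.X + a.X\{c})\{c}) + a.(rec X. c.(a.a.X + a.X\{c})\{c})\{c})\{c} → -a-> s2, -a-> s3
  s2 = (a.(rec X. c.(a.a.X + a.X\{c})\{c}))\{c} → -a-> s4
  s3 = (rec X. c.(a.a.X + a.X\{c})\{c})\{c}\{c} → ∅
  s4 = (rec X. c.(a.a.X + a.X\{c})\{c})\{c} → ∅
Q's transition system — 4 states:
  t0 = rec X. c.(a.a.X + c.X\{c})\{c} → -c-> t1
  t1 = (a.a.(rec X. c.(a.a.X + c.X\{c})\{c}) + c.(rec X. c.(a.a.X + c.X\{c})\{c})\{c})\{c} → -a-> t2
  t2 = (a.(rec X. c.(a.a.X + c.X\{c})\{c}))\{c} → -a-> t3
  t3 = (rec X. c.(a.a.X + c.X\{c})\{c})\{c} → ∅
Partition-refinement fixed point:
  B0 = {s0}
  B1 = {s1}
  B2 = {s3, s4, t3}
  B3 = {s2, t2}
  B4 = {t0}
  B5 = {t1}
s0 ∈ B0, t0 ∈ B4 → different blocks

not bisimilar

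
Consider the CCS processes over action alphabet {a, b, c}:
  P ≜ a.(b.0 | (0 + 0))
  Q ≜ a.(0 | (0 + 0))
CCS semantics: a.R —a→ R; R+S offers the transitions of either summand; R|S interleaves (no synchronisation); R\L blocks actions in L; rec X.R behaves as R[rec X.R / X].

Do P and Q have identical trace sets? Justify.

P's transition system — 3 states:
  p0 = a.(b.0 | (0 + 0)) :: —a→ p1
  p1 = b.0 | (0 + 0) :: —b→ p2
  p2 = 0 | (0 + 0) :: (no moves)
Q's transition system — 2 states:
  q0 = a.(0 | (0 + 0)) :: —a→ q1
  q1 = 0 | (0 + 0) :: (no moves)
Executing ab from P (initial set {p0}):
  [1] a ⇒ {p1}
  [2] b ⇒ {p2}
  P completes σ.
Executing ab from Q (initial set {q0}):
  [1] a ⇒ {q1}
  [2] b ⇒ no successor for Q

trace-distinct — witness ⟨ab⟩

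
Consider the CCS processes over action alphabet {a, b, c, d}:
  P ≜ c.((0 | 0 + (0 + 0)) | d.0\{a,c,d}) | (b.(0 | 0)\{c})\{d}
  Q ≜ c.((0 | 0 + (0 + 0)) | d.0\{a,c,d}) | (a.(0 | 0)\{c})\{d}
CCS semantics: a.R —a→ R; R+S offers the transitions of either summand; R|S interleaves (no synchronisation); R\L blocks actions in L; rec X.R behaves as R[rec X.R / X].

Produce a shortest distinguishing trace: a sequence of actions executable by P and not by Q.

P's transition system — 6 states:
  s0 = c.((0 | 0 + (0 + 0)) | d.0\{a,c,d}) | (b.(0 | 0)\{c})\{d} → --b--▸ s1, --c--▸ s2
  s1 = c.((0 | 0 + (0 + 0)) | d.0\{a,c,d}) | (0 | 0)\{c}\{d} → --c--▸ s3
  s2 = (0 | 0 + (0 + 0)) | d.0\{a,c,d} | (b.(0 | 0)\{c})\{d} → --b--▸ s3, --d--▸ s4
  s3 = (0 | 0 + (0 + 0)) | d.0\{a,c,d} | (0 | 0)\{c}\{d} → --d--▸ s5
  s4 = (0 | 0 + (0 + 0)) | 0\{a,c,d} | (b.(0 | 0)\{c})\{d} → --b--▸ s5
  s5 = (0 | 0 + (0 + 0)) | 0\{a,c,d} | (0 | 0)\{c}\{d} → ·
Q's transition system — 6 states:
  t0 = c.((0 | 0 + (0 + 0)) | d.0\{a,c,d}) | (a.(0 | 0)\{c})\{d} → --a--▸ t1, --c--▸ t2
  t1 = c.((0 | 0 + (0 + 0)) | d.0\{a,c,d}) | (0 | 0)\{c}\{d} → --c--▸ t3
  t2 = (0 | 0 + (0 + 0)) | d.0\{a,c,d} | (a.(0 | 0)\{c})\{d} → --a--▸ t3, --d--▸ t4
  t3 = (0 | 0 + (0 + 0)) | d.0\{a,c,d} | (0 | 0)\{c}\{d} → --d--▸ t5
  t4 = (0 | 0 + (0 + 0)) | 0\{a,c,d} | (a.(0 | 0)\{c})\{d} → --a--▸ t5
  t5 = (0 | 0 + (0 + 0)) | 0\{a,c,d} | (0 | 0)\{c}\{d} → ·
Executing b from P (initial set {s0}):
  [1] b ⇒ {s1}
  ✓ P
Executing b from Q (initial set {t0}):
  [1] b ⇒ ∅ (Q stuck)

b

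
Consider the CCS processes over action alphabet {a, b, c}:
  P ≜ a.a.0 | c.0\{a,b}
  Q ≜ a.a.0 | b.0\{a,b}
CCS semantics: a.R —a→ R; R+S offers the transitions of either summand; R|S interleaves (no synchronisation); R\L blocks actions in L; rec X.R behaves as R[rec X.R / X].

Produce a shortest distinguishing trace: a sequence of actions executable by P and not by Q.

P's transition system — 6 states:
  u0 = a.a.0 | c.0\{a,b} → =a=> u1, =c=> u2
  u1 = a.0 | c.0\{a,b} → =a=> u3, =c=> u4
  u2 = a.a.0 | 0\{a,b} → =a=> u4
  u3 = 0 | c.0\{a,b} → =c=> u5
  u4 = a.0 | 0\{a,b} → =a=> u5
  u5 = 0 | 0\{a,b} → ∅
Q's transition system — 6 states:
  v0 = a.a.0 | b.0\{a,b} → =a=> v1, =b=> v2
  v1 = a.0 | b.0\{a,b} → =a=> v3, =b=> v4
  v2 = a.a.0 | 0\{a,b} → =a=> v4
  v3 = 0 | b.0\{a,b} → =b=> v5
  v4 = a.0 | 0\{a,b} → =a=> v5
  v5 = 0 | 0\{a,b} → ∅
Trace ⟨c⟩ through P, begin at {u0}:
  step 1 (c): {u2}
  ✓ P
Trace ⟨c⟩ through Q, begin at {v0}:
  step 1 (c): no successor for Q

c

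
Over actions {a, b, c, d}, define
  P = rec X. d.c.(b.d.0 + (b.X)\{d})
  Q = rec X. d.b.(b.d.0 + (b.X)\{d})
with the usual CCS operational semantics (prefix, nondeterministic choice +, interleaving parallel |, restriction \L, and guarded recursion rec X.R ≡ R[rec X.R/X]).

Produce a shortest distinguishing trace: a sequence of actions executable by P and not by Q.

Reachable graph of P (6 states):
  m0 = rec X. d.c.(b.d.0 + (b.X)\{d}) :: =d=> m1
  m1 = c.(b.d.0 + (b.(rec X. d.c.(b.d.0 + (b.X)\{d})))\{d}) :: =c=> m2
  m2 = b.d.0 + (b.(rec X. d.c.(b.d.0 + (b.X)\{d})))\{d} :: =b=> m3, =b=> m4
  m3 = (rec X. d.c.(b.d.0 + (b.X)\{d}))\{d} :: stopped
  m4 = d.0 :: =d=> m5
  m5 = 0 :: stopped
Reachable graph of Q (6 states):
  n0 = rec X. d.b.(b.d.0 + (b.X)\{d}) :: =d=> n1
  n1 = b.(b.d.0 + (b.(rec X. d.b.(b.d.0 + (b.X)\{d})))\{d}) :: =b=> n2
  n2 = b.d.0 + (b.(rec X. d.b.(b.d.0 + (b.X)\{d})))\{d} :: =b=> n3, =b=> n4
  n3 = (rec X. d.b.(b.d.0 + (b.X)\{d}))\{d} :: stopped
  n4 = d.0 :: =d=> n5
  n5 = 0 :: stopped
Run σ = ⟨dc⟩ on P: start {m0}
  step 1 (d): {m1}
  step 2 (c): {m2}
  P completes σ.
Run σ = ⟨dc⟩ on Q: start {n0}
  step 1 (d): {n1}
  step 2 (c): ∅ (Q stuck)

dc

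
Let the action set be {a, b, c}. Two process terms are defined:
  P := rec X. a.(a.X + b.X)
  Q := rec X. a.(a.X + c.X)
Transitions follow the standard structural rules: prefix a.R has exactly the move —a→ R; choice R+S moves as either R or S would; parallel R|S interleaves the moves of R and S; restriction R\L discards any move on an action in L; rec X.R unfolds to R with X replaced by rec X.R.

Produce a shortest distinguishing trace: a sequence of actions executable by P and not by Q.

ab

P's transition system — 2 states:
  u0 = rec X. a.(a.X + b.X) has moves —a→ u1
  u1 = a.(rec X. a.(a.X + b.X)) + b.(rec X. a.(a.X + b.X)) has moves —a→ u0, —b→ u0
Q's transition system — 2 states:
  v0 = rec X. a.(a.X + c.X) has moves —a→ v1
  v1 = a.(rec X. a.(a.X + c.X)) + c.(rec X. a.(a.X + c.X)) has moves —a→ v0, —c→ v0
Executing ab from P (initial set {u0}):
  step 1 (a): {u1}
  step 2 (b): {u0}
  P completes σ.
Executing ab from Q (initial set {v0}):
  step 1 (a): {v1}
  step 2 (b): ∅ (Q stuck)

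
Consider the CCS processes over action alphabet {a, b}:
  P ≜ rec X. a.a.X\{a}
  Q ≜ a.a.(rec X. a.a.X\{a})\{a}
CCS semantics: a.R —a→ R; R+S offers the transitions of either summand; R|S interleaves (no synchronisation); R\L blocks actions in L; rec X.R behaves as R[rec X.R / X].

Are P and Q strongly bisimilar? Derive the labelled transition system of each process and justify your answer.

YES

Reachable graph of P (3 states):
  s0 = rec X. a.a.X\{a} has moves --a--▸ s1
  s1 = a.(rec X. a.a.X\{a})\{a} has moves --a--▸ s2
  s2 = (rec X. a.a.X\{a})\{a} has moves stopped
Reachable graph of Q (3 states):
  t0 = a.a.(rec X. a.a.X\{a})\{a} has moves --a--▸ t1
  t1 = a.(rec X. a.a.X\{a})\{a} has moves --a--▸ t2
  t2 = (rec X. a.a.X\{a})\{a} has moves stopped
Bisimilarity quotient blocks:
  B0 = {s0, t0}
  B1 = {s1, t1}
  B2 = {s2, t2}
s0 ∈ B0, t0 ∈ B0 → same block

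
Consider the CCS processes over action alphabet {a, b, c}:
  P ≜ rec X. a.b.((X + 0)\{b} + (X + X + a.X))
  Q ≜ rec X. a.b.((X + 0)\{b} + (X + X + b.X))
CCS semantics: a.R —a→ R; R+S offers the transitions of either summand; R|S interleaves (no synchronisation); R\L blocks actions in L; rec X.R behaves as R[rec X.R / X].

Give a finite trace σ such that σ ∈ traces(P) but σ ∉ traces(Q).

LTS(P): 4 reachable states
  m0 = rec X. a.b.((X + 0)\{b} + (X + X + a.X)) | --a--▸ m1
  m1 = b.(((rec X. a.b.((X + 0)\{b} + (X + X + a.X))) + 0)\{b} + ((rec X. a.b.((X + 0)\{b} + (X + X + a.X))) + (rec X. a.b.((X + 0)\{b} + (X + X + a.X))) + a.(rec X. a.b.((X + 0)\{b} + (X + X + a.X))))) | --b--▸ m2
  m2 = ((rec X. a.b.((X + 0)\{b} + (X + X + a.X))) + 0)\{b} + ((rec X. a.b.((X + 0)\{b} + (X + X + a.X))) + (rec X. a.b.((X + 0)\{b} + (X + X + a.X))) + a.(rec X. a.b.((X + 0)\{b} + (X + X + a.X)))) | --a--▸ m0, --a--▸ m1, --a--▸ m3
  m3 = (b.(((rec X. a.b.((X + 0)\{b} + (X + X + a.X))) + 0)\{b} + ((rec X. a.b.((X + 0)\{b} + (X + X + a.X))) + (rec X. a.b.((X + 0)\{b} + (X + X + a.X))) + a.(rec X. a.b.((X + 0)\{b} + (X + X + a.X))))))\{b} | ·
LTS(Q): 4 reachable states
  n0 = rec X. a.b.((X + 0)\{b} + (X + X + b.X)) | --a--▸ n1
  n1 = b.(((rec X. a.b.((X + 0)\{b} + (X + X + b.X))) + 0)\{b} + ((rec X. a.b.((X + 0)\{b} + (X + X + b.X))) + (rec X. a.b.((X + 0)\{b} + (X + X + b.X))) + b.(rec X. a.b.((X + 0)\{b} + (X + X + b.X))))) | --b--▸ n2
  n2 = ((rec X. a.b.((X + 0)\{b} + (X + X + b.X))) + 0)\{b} + ((rec X. a.b.((X + 0)\{b} + (X + X + b.X))) + (rec X. a.b.((X + 0)\{b} + (X + X + b.X))) + b.(rec X. a.b.((X + 0)\{b} + (X + X + b.X)))) | --a--▸ n1, --a--▸ n3, --b--▸ n0
  n3 = (b.(((rec X. a.b.((X + 0)\{b} + (X + X + b.X))) + 0)\{b} + ((rec X. a.b.((X + 0)\{b} + (X + X + b.X))) + (rec X. a.b.((X + 0)\{b} + (X + X + b.X))) + b.(rec X. a.b.((X + 0)\{b} + (X + X + b.X))))))\{b} | ·
Run σ = ⟨abaa⟩ on P: start {m0}
  step 1 (a): {m1}
  step 2 (b): {m2}
  step 3 (a): {m0, m1, m3}
  step 4 (a): {m1}
  P completes σ.
Run σ = ⟨abaa⟩ on Q: start {n0}
  step 1 (a): {n1}
  step 2 (b): {n2}
  step 3 (a): {n1, n3}
  step 4 (a): ∅  — Q cannot continue

abaa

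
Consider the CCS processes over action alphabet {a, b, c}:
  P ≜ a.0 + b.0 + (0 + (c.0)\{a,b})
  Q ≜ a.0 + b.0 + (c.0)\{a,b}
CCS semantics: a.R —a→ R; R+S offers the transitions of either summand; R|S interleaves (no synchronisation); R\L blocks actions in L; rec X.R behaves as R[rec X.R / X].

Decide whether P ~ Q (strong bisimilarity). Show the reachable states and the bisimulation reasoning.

P ~ Q

Reachable graph of P (3 states):
  m0 = a.0 + b.0 + (0 + (c.0)\{a,b}) :: =a=> m1, =b=> m1, =c=> m2
  m1 = 0 :: ∅
  m2 = 0\{a,b} :: ∅
Reachable graph of Q (3 states):
  n0 = a.0 + b.0 + (c.0)\{a,b} :: =a=> n1, =b=> n1, =c=> n2
  n1 = 0 :: ∅
  n2 = 0\{a,b} :: ∅
Coarsest stable partition (strong bisimilarity classes):
  B0 = {m0, n0}
  B1 = {m1, m2, n1, n2}
m0 ∈ B0, n0 ∈ B0 → same block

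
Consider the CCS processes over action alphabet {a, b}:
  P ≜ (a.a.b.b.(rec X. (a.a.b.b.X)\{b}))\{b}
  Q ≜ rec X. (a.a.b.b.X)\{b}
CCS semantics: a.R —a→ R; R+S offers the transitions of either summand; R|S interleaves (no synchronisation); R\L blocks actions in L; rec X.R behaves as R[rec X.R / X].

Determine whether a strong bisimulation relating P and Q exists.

P's transition system — 3 states:
  u0 = (a.a.b.b.(rec X. (a.a.b.b.X)\{b}))\{b} ⊢ --a--▸ u1
  u1 = (a.b.b.(rec X. (a.a.b.b.X)\{b}))\{b} ⊢ --a--▸ u2
  u2 = (b.b.(rec X. (a.a.b.b.X)\{b}))\{b} ⊢ stopped
Q's transition system — 3 states:
  v0 = rec X. (a.a.b.b.X)\{b} ⊢ --a--▸ v1
  v1 = (a.b.b.(rec X. (a.a.b.b.X)\{b}))\{b} ⊢ --a--▸ v2
  v2 = (b.b.(rec X. (a.a.b.b.X)\{b}))\{b} ⊢ stopped
Bisimilarity quotient blocks:
  B0 = {u0, v0}
  B1 = {u1, v1}
  B2 = {u2, v2}
u0 ∈ B0, v0 ∈ B0 → same block

YES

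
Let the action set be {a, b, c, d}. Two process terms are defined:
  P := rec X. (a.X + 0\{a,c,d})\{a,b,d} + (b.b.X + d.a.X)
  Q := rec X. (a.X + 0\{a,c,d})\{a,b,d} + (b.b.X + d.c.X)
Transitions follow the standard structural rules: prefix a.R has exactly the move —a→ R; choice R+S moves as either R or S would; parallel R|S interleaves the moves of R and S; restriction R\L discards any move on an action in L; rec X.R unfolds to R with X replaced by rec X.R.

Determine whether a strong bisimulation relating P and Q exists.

P's transition system — 3 states:
  p0 = rec X. (a.X + 0\{a,c,d})\{a,b,d} + (b.b.X + d.a.X) ⊢ =b=> p1, =d=> p2
  p1 = b.(rec X. (a.X + 0\{a,c,d})\{a,b,d} + (b.b.X + d.a.X)) ⊢ =b=> p0
  p2 = a.(rec X. (a.X + 0\{a,c,d})\{a,b,d} + (b.b.X + d.a.X)) ⊢ =a=> p0
Q's transition system — 3 states:
  q0 = rec X. (a.X + 0\{a,c,d})\{a,b,d} + (b.b.X + d.c.X) ⊢ =b=> q1, =d=> q2
  q1 = b.(rec X. (a.X + 0\{a,c,d})\{a,b,d} + (b.b.X + d.c.X)) ⊢ =b=> q0
  q2 = c.(rec X. (a.X + 0\{a,c,d})\{a,b,d} + (b.b.X + d.c.X)) ⊢ =c=> q0
Bisimilarity quotient blocks:
  B0 = {p0}
  B1 = {p2}
  B2 = {p1}
  B3 = {q0}
  B4 = {q1}
  B5 = {q2}
p0 ∈ B0, q0 ∈ B3 → different blocks

NO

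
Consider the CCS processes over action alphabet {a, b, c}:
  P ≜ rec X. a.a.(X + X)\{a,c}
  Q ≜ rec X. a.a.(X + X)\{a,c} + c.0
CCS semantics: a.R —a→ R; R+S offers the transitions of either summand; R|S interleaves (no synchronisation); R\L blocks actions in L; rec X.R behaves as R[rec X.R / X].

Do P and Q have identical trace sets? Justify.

Reachable graph of P (3 states):
  p0 = rec X. a.a.(X + X)\{a,c} ⊢ =a=> p1
  p1 = a.((rec X. a.a.(X + X)\{a,c}) + (rec X. a.a.(X + X)\{a,c}))\{a,c} ⊢ =a=> p2
  p2 = ((rec X. a.a.(X + X)\{a,c}) + (rec X. a.a.(X + X)\{a,c}))\{a,c} ⊢ ∅
Reachable graph of Q (4 states):
  q0 = rec X. a.a.(X + X)\{a,c} + c.0 ⊢ =a=> q1, =c=> q2
  q1 = a.((rec X. a.a.(X + X)\{a,c} + c.0) + (rec X. a.a.(X + X)\{a,c} + c.0))\{a,c} ⊢ =a=> q3
  q2 = 0 ⊢ ∅
  q3 = ((rec X. a.a.(X + X)\{a,c} + c.0) + (rec X. a.a.(X + X)\{a,c} + c.0))\{a,c} ⊢ ∅
Executing c from Q (initial set {q0}):
  [1] c ⇒ {q2}
  Q completes σ.
Executing c from P (initial set {p0}):
  [1] c ⇒ no successor for P

traces(P) ≠ traces(Q) — witness ⟨c⟩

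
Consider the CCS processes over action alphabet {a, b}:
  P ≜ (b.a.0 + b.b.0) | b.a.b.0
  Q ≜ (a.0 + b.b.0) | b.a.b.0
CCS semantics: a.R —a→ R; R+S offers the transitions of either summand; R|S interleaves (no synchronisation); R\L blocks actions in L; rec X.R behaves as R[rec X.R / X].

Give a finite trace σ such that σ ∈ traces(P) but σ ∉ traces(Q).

bbaa

LTS(P): 16 reachable states
  p0 = (b.a.0 + b.b.0) | b.a.b.0 → —b→ p1, —b→ p2, —b→ p3
  p1 = (b.a.0 + b.b.0) | a.b.0 → —a→ p4, —b→ p5, —b→ p6
  p2 = a.0 | b.a.b.0 → —a→ p7, —b→ p5
  p3 = b.0 | b.a.b.0 → —b→ p6, —b→ p7
  p4 = (b.a.0 + b.b.0) | b.0 → —b→ p10, —b→ p8, —b→ p9
  p5 = a.0 | a.b.0 → —a→ p11, —a→ p9
  p6 = b.0 | a.b.0 → —a→ p10, —b→ p11
  p7 = 0 | b.a.b.0 → —b→ p11
  p8 = (b.a.0 + b.b.0) | 0 → —b→ p12, —b→ p13
  p9 = a.0 | b.0 → —a→ p14, —b→ p12
  p10 = b.0 | b.0 → —b→ p13, —b→ p14
  p11 = 0 | a.b.0 → —a→ p14
  p12 = a.0 | 0 → —a→ p15
  p13 = b.0 | 0 → —b→ p15
  p14 = 0 | b.0 → —b→ p15
  p15 = 0 | 0 → stopped
LTS(Q): 12 reachable states
  q0 = (a.0 + b.b.0) | b.a.b.0 → —a→ q1, —b→ q2, —b→ q3
  q1 = 0 | b.a.b.0 → —b→ q4
  q2 = (a.0 + b.b.0) | a.b.0 → —a→ q4, —a→ q5, —b→ q6
  q3 = b.0 | b.a.b.0 → —b→ q1, —b→ q6
  q4 = 0 | a.b.0 → —a→ q7
  q5 = (a.0 + b.b.0) | b.0 → —a→ q7, —b→ q8, —b→ q9
  q6 = b.0 | a.b.0 → —a→ q9, —b→ q4
  q7 = 0 | b.0 → —b→ q10
  q8 = (a.0 + b.b.0) | 0 → —a→ q10, —b→ q11
  q9 = b.0 | b.0 → —b→ q11, —b→ q7
  q10 = 0 | 0 → stopped
  q11 = b.0 | 0 → —b→ q10
Trace ⟨bbaa⟩ through P, begin at {p0}:
  step 1 (b): {p1, p2, p3}
  step 2 (b): {p5, p6, p7}
  step 3 (a): {p10, p11, p9}
  step 4 (a): {p14}
  — P admits the full trace.
Trace ⟨bbaa⟩ through Q, begin at {q0}:
  step 1 (b): {q2, q3}
  step 2 (b): {q1, q6}
  step 3 (a): {q9}
  step 4 (a): no successor for Q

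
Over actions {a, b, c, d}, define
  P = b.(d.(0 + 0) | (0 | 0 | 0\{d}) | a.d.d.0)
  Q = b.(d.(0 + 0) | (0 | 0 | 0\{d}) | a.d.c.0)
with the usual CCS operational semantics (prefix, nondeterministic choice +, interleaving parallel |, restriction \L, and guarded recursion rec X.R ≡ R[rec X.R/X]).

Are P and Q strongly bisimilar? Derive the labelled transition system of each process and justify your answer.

NO

Reachable graph of P (9 states):
  s0 = b.(d.(0 + 0) | (0 | 0 | 0\{d}) | a.d.d.0) | --b--▸ s1
  s1 = d.(0 + 0) | (0 | 0 | 0\{d}) | a.d.d.0 | --a--▸ s2, --d--▸ s3
  s2 = d.(0 + 0) | (0 | 0 | 0\{d}) | d.d.0 | --d--▸ s4, --d--▸ s5
  s3 = (0 + 0) | (0 | 0 | 0\{d}) | a.d.d.0 | --a--▸ s4
  s4 = (0 + 0) | (0 | 0 | 0\{d}) | d.d.0 | --d--▸ s6
  s5 = d.(0 + 0) | (0 | 0 | 0\{d}) | d.0 | --d--▸ s6, --d--▸ s7
  s6 = (0 + 0) | (0 | 0 | 0\{d}) | d.0 | --d--▸ s8
  s7 = d.(0 + 0) | (0 | 0 | 0\{d}) | 0 | --d--▸ s8
  s8 = (0 + 0) | (0 | 0 | 0\{d}) | 0 | (no moves)
Reachable graph of Q (9 states):
  t0 = b.(d.(0 + 0) | (0 | 0 | 0\{d}) | a.d.c.0) | --b--▸ t1
  t1 = d.(0 + 0) | (0 | 0 | 0\{d}) | a.d.c.0 | --a--▸ t2, --d--▸ t3
  t2 = d.(0 + 0) | (0 | 0 | 0\{d}) | d.c.0 | --d--▸ t4, --d--▸ t5
  t3 = (0 + 0) | (0 | 0 | 0\{d}) | a.d.c.0 | --a--▸ t4
  t4 = (0 + 0) | (0 | 0 | 0\{d}) | d.c.0 | --d--▸ t6
  t5 = d.(0 + 0) | (0 | 0 | 0\{d}) | c.0 | --c--▸ t7, --d--▸ t6
  t6 = (0 + 0) | (0 | 0 | 0\{d}) | c.0 | --c--▸ t8
  t7 = d.(0 + 0) | (0 | 0 | 0\{d}) | 0 | --d--▸ t8
  t8 = (0 + 0) | (0 | 0 | 0\{d}) | 0 | (no moves)
Partition-refinement fixed point:
  B0 = {s0}
  B1 = {s1}
  B2 = {s2}
  B3 = {s4, s5}
  B4 = {s6, s7, t7}
  B5 = {s8, t8}
  B6 = {s3}
  B7 = {t0}
  B8 = {t1}
  B9 = {t2}
  B10 = {t4}
  B11 = {t6}
  B12 = {t5}
  B13 = {t3}
s0 ∈ B0, t0 ∈ B7 → different blocks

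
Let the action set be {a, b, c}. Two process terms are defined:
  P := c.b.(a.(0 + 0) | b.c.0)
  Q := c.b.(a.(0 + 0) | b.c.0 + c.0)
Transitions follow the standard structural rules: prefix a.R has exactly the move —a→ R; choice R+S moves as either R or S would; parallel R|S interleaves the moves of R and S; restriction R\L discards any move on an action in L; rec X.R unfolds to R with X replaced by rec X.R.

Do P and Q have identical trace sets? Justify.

P's transition system — 8 states:
  s0 = c.b.(a.(0 + 0) | b.c.0) has moves —c→ s1
  s1 = b.(a.(0 + 0) | b.c.0) has moves —b→ s2
  s2 = a.(0 + 0) | b.c.0 has moves —a→ s3, —b→ s4
  s3 = (0 + 0) | b.c.0 has moves —b→ s5
  s4 = a.(0 + 0) | c.0 has moves —a→ s5, —c→ s6
  s5 = (0 + 0) | c.0 has moves —c→ s7
  s6 = a.(0 + 0) | 0 has moves —a→ s7
  s7 = (0 + 0) | 0 has moves (no moves)
Q's transition system — 9 states:
  t0 = c.b.(a.(0 + 0) | b.c.0 + c.0) has moves —c→ t1
  t1 = b.(a.(0 + 0) | b.c.0 + c.0) has moves —b→ t2
  t2 = a.(0 + 0) | b.c.0 + c.0 has moves —a→ t3, —b→ t4, —c→ t5
  t3 = (0 + 0) | b.c.0 has moves —b→ t6
  t4 = a.(0 + 0) | c.0 has moves —a→ t6, —c→ t7
  t5 = 0 has moves (no moves)
  t6 = (0 + 0) | c.0 has moves —c→ t8
  t7 = a.(0 + 0) | 0 has moves —a→ t8
  t8 = (0 + 0) | 0 has moves (no moves)
Run σ = ⟨cbc⟩ on Q: start {t0}
  after c @ step 1: {t1}
  after b @ step 2: {t2}
  after c @ step 3: {t5}
  Q completes σ.
Run σ = ⟨cbc⟩ on P: start {s0}
  after c @ step 1: {s1}
  after b @ step 2: {s2}
  after c @ step 3: no successor for P

NO — witness ⟨cbc⟩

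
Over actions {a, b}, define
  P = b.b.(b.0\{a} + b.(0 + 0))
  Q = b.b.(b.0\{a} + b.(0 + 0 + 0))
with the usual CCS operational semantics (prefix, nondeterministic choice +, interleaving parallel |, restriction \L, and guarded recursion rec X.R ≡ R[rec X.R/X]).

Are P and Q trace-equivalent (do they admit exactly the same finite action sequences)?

traces(P) = traces(Q)

Reachable graph of P (5 states):
  p0 = b.b.(b.0\{a} + b.(0 + 0)) has moves —b→ p1
  p1 = b.(b.0\{a} + b.(0 + 0)) has moves —b→ p2
  p2 = b.0\{a} + b.(0 + 0) has moves —b→ p3, —b→ p4
  p3 = 0 + 0 has moves deadlocked
  p4 = 0\{a} has moves deadlocked
Reachable graph of Q (5 states):
  q0 = b.b.(b.0\{a} + b.(0 + 0 + 0)) has moves —b→ q1
  q1 = b.(b.0\{a} + b.(0 + 0 + 0)) has moves —b→ q2
  q2 = b.0\{a} + b.(0 + 0 + 0) has moves —b→ q3, —b→ q4
  q3 = 0 + 0 + 0 has moves deadlocked
  q4 = 0\{a} has moves deadlocked
Partition-refinement fixed point:
  B0 = {p0, q0}
  B1 = {p1, q1}
  B2 = {p2, q2}
  B3 = {p3, p4, q3, q4}
p0 ∈ B0, q0 ∈ B0 → same block
Bisimilar ⇒ trace-equivalent.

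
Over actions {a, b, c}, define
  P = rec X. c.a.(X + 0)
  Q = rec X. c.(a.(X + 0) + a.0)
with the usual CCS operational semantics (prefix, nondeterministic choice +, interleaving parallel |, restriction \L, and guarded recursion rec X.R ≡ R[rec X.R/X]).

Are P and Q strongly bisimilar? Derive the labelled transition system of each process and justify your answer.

P ≁ Q

LTS(P): 3 reachable states
  m0 = rec X. c.a.(X + 0) → --c--▸ m1
  m1 = a.((rec X. c.a.(X + 0)) + 0) → --a--▸ m2
  m2 = (rec X. c.a.(X + 0)) + 0 → --c--▸ m1
LTS(Q): 4 reachable states
  n0 = rec X. c.(a.(X + 0) + a.0) → --c--▸ n1
  n1 = a.((rec X. c.(a.(X + 0) + a.0)) + 0) + a.0 → --a--▸ n2, --a--▸ n3
  n2 = (rec X. c.(a.(X + 0) + a.0)) + 0 → --c--▸ n1
  n3 = 0 → (no moves)
Partition-refinement fixed point:
  B0 = {m0, m2}
  B1 = {m1}
  B2 = {n0, n2}
  B3 = {n1}
  B4 = {n3}
m0 ∈ B0, n0 ∈ B2 → different blocks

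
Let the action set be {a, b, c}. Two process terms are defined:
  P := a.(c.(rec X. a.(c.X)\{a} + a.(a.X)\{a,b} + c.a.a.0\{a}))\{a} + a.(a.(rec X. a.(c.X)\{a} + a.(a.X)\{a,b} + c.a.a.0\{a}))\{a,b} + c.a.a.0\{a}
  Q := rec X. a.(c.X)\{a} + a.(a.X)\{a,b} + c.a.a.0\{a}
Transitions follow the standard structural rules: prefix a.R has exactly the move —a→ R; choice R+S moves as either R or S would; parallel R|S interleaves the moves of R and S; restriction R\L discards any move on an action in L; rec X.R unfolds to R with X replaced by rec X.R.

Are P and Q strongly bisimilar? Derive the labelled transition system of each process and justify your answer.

P ~ Q

Reachable graph of P (8 states):
  s0 = a.(c.(rec X. a.(c.X)\{a} + a.(a.X)\{a,b} + c.a.a.0\{a}))\{a} + a.(a.(rec X. a.(c.X)\{a} + a.(a.X)\{a,b} + c.a.a.0\{a}))\{a,b} + c.a.a.0\{a} → =a=> s1, =a=> s2, =c=> s3
  s1 = (a.(rec X. a.(c.X)\{a} + a.(a.X)\{a,b} + c.a.a.0\{a}))\{a,b} → stopped
  s2 = (c.(rec X. a.(c.X)\{a} + a.(a.X)\{a,b} + c.a.a.0\{a}))\{a} → =c=> s4
  s3 = a.a.0\{a} → =a=> s5
  s4 = (rec X. a.(c.X)\{a} + a.(a.X)\{a,b} + c.a.a.0\{a})\{a} → =c=> s6
  s5 = a.0\{a} → =a=> s7
  s6 = (a.a.0\{a})\{a} → stopped
  s7 = 0\{a} → stopped
Reachable graph of Q (8 states):
  t0 = rec X. a.(c.X)\{a} + a.(a.X)\{a,b} + c.a.a.0\{a} → =a=> t1, =a=> t2, =c=> t3
  t1 = (a.(rec X. a.(c.X)\{a} + a.(a.X)\{a,b} + c.a.a.0\{a}))\{a,b} → stopped
  t2 = (c.(rec X. a.(c.X)\{a} + a.(a.X)\{a,b} + c.a.a.0\{a}))\{a} → =c=> t4
  t3 = a.a.0\{a} → =a=> t5
  t4 = (rec X. a.(c.X)\{a} + a.(a.X)\{a,b} + c.a.a.0\{a})\{a} → =c=> t6
  t5 = a.0\{a} → =a=> t7
  t6 = (a.a.0\{a})\{a} → stopped
  t7 = 0\{a} → stopped
Bisimilarity quotient blocks:
  B0 = {s0, t0}
  B1 = {s1, s6, s7, t1, t6, t7}
  B2 = {s3, t3}
  B3 = {s5, t5}
  B4 = {s2, t2}
  B5 = {s4, t4}
s0 ∈ B0, t0 ∈ B0 → same block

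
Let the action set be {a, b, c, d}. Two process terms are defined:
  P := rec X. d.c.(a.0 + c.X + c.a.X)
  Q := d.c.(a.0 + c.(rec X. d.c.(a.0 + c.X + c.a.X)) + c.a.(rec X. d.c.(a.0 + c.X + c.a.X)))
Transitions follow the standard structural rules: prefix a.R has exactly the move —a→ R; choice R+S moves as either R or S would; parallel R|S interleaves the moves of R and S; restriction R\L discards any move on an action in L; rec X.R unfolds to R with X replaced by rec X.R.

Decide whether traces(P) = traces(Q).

LTS(P): 5 reachable states
  u0 = rec X. d.c.(a.0 + c.X + c.a.X) | -d-> u1
  u1 = c.(a.0 + c.(rec X. d.c.(a.0 + c.X + c.a.X)) + c.a.(rec X. d.c.(a.0 + c.X + c.a.X))) | -c-> u2
  u2 = a.0 + c.(rec X. d.c.(a.0 + c.X + c.a.X)) + c.a.(rec X. d.c.(a.0 + c.X + c.a.X)) | -a-> u3, -c-> u0, -c-> u4
  u3 = 0 | deadlocked
  u4 = a.(rec X. d.c.(a.0 + c.X + c.a.X)) | -a-> u0
LTS(Q): 6 reachable states
  v0 = d.c.(a.0 + c.(rec X. d.c.(a.0 + c.X + c.a.X)) + c.a.(rec X. d.c.(a.0 + c.X + c.a.X))) | -d-> v1
  v1 = c.(a.0 + c.(rec X. d.c.(a.0 + c.X + c.a.X)) + c.a.(rec X. d.c.(a.0 + c.X + c.a.X))) | -c-> v2
  v2 = a.0 + c.(rec X. d.c.(a.0 + c.X + c.a.X)) + c.a.(rec X. d.c.(a.0 + c.X + c.a.X)) | -a-> v3, -c-> v4, -c-> v5
  v3 = 0 | deadlocked
  v4 = a.(rec X. d.c.(a.0 + c.X + c.a.X)) | -a-> v5
  v5 = rec X. d.c.(a.0 + c.X + c.a.X) | -d-> v1
Partition-refinement fixed point:
  B0 = {u0, v0, v5}
  B1 = {u1, v1}
  B2 = {u2, v2}
  B3 = {u3, v3}
  B4 = {u4, v4}
u0 ∈ B0, v0 ∈ B0 → same block
Bisimilar ⇒ trace-equivalent.

traces(P) = traces(Q)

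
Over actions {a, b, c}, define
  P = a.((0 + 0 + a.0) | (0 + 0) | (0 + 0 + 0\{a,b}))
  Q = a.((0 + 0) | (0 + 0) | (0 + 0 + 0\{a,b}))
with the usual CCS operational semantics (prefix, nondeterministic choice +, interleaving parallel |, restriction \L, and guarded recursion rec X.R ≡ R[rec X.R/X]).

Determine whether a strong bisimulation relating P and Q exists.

Reachable graph of P (3 states):
  u0 = a.((0 + 0 + a.0) | (0 + 0) | (0 + 0 + 0\{a,b})) has moves -a-> u1
  u1 = (0 + 0 + a.0) | (0 + 0) | (0 + 0 + 0\{a,b}) has moves -a-> u2
  u2 = 0 | (0 + 0) | (0 + 0 + 0\{a,b}) has moves ∅
Reachable graph of Q (2 states):
  v0 = a.((0 + 0) | (0 + 0) | (0 + 0 + 0\{a,b})) has moves -a-> v1
  v1 = (0 + 0) | (0 + 0) | (0 + 0 + 0\{a,b}) has moves ∅
Bisimilarity quotient blocks:
  B0 = {u0}
  B1 = {u1, v0}
  B2 = {u2, v1}
u0 ∈ B0, v0 ∈ B1 → different blocks

not bisimilar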